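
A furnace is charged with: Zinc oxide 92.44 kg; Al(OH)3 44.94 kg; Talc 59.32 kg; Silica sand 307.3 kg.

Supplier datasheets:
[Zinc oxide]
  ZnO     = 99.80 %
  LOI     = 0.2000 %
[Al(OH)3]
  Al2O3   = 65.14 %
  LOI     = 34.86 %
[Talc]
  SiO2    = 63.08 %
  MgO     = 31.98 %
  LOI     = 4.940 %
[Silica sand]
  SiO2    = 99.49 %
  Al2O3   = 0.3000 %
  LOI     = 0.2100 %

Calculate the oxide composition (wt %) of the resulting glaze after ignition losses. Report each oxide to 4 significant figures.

Mid-chain values are shown (rounded to four significant digits) on the page. Each numeric step carries full precision throughout. A single rounding finalizes every reported value. The derived quantities, including totals, four oxide percentages, LOI, yield, net glass mass, are rebuilt from the batch weights per 484.6 kg of glass at full precision precisely as stated by problem or answer.
Delivered oxide masses:
  ZnO: 92.44·0.9980 = 92.26 kg
  SiO2: 59.32·0.6308 + 307.3·0.9949 = 343.2 kg
  MgO: 59.32·0.3198 = 18.97 kg
  Al2O3: 44.94·0.6514 + 307.3·0.003000 = 30.20 kg
LOI: 92.44·0.002000 + 44.94·0.3486 + 59.32·0.04940 + 307.3·0.002100 = 19.43 kg
Resulting glass, batch − LOI: 504.0 − 19.43 = 484.6 kg (equal to the oxide-mass sum)
percent by weight: oxide/glass ×100

Glass mass = 484.6 kg (batch 504.0 − LOI 19.43).
Composition: ZnO 19.04%, SiO2 70.82%, MgO 3.915%, Al2O3 6.231%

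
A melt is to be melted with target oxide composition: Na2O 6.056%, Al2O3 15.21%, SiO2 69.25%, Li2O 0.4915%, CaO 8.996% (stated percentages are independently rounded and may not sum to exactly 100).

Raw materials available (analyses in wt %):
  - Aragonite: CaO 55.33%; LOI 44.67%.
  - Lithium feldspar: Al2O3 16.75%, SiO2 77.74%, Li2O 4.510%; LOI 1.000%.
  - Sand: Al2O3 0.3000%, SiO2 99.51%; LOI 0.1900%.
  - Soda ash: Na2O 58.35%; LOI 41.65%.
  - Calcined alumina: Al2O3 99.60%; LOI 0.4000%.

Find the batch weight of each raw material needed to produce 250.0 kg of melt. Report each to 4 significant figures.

The whole derivation maintains full float precision all the way through; values along the way are printed (rounded to 4 significant figures) on the page; every reported value takes just one rounding — derived quantities (yield, glass mass, five oxide percentages, totals, LOI) are re-derived at full float precision from the batch weights on 250.0 kg of glass, as set out in the problem or answer text.
Oxide-by-oxide targets in 250.0 kg melt:
  Na2O: 6.056% × 250.0 = 15.14 kg
  Al2O3: 15.21% × 250.0 = 38.02 kg
  SiO2: 69.25% × 250.0 = 173.1 kg
  Li2O: 0.4915% × 250.0 = 1.229 kg
  CaO: 8.996% × 250.0 = 22.49 kg
Checking each oxide sum applying the batch weights above, versus the basis set out (target by target, the sums agree once rounding is allowed for):
  Na2O: 25.95·0.5835 = 15.14 kg (target 15.14 kg)
  Al2O3: 27.25·0.1675 + 152.7·0.003000 + 33.14·0.9960 = 38.03 kg (target 38.02 kg)
  SiO2: 27.25·0.7774 + 152.7·0.9951 = 173.1 kg (target 173.1 kg)
  Li2O: 27.25·0.04510 = 1.229 kg (target 1.229 kg)
  CaO: 40.65·0.5533 = 22.49 kg (target 22.49 kg)
Glass-mass bookkeeping: whole batch net of LOI = 250.0 kg (targets for the oxides total 250.0 kg; basis as stated: 250.0 kg — differing by rounding only).
Summing the batch: Σ batch = 279.7 kg; ignition loss, Σ(batch × LOI) = 29.66 kg; yield = glass ÷ total batch = 89.39%.

Batch per 250.0 kg melt:
  Aragonite: 40.65 kg
  Lithium feldspar: 27.25 kg
  Sand: 152.7 kg
  Soda ash: 25.95 kg
  Calcined alumina: 33.14 kg
Total batch = 279.7 kg; LOI loss = 29.66 kg; yield = 89.39%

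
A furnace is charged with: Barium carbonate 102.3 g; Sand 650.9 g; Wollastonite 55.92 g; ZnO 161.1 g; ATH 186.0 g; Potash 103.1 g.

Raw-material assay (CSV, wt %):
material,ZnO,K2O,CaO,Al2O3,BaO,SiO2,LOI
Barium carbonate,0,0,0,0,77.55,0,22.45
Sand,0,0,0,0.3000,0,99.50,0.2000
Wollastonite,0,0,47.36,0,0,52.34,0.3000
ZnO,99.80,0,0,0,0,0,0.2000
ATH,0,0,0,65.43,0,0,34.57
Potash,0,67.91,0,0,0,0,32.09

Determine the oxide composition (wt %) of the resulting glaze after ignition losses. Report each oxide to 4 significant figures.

Mid-chain values are shown rounded to four significant figures in the working; all arithmetic runs at exact precision at every stage; every reported figure is rounded just once. Derived quantities, which include six oxide percentages, the yield, the totals, ignition loss, net glass mass, are re-derived at full float precision, precisely as stated by problem or answer, starting from the weights per 1137 g of glass.
Delivered oxide masses:
  ZnO: 161.1·0.9980 = 160.8 g
  K2O: 103.1·0.6791 = 70.02 g
  CaO: 55.92·0.4736 = 26.48 g
  Al2O3: 650.9·0.003000 + 186.0·0.6543 = 123.7 g
  BaO: 102.3·0.7755 = 79.33 g
  SiO2: 650.9·0.9950 + 55.92·0.5234 = 676.9 g
LOI: 102.3·0.2245 + 650.9·0.002000 + 55.92·0.003000 + 161.1·0.002000 + 186.0·0.3457 + 103.1·0.3209 = 122.1 g
The glass mass, total less LOI, = 1259 − 122.1 = 1137 g (= the summed oxide contributions)
oxide / glass × 100 gives the wt %

Glass mass = 1137 g (batch 1259 − LOI 122.1).
Composition: ZnO 14.14%, K2O 6.157%, CaO 2.329%, Al2O3 10.87%, BaO 6.976%, SiO2 59.53%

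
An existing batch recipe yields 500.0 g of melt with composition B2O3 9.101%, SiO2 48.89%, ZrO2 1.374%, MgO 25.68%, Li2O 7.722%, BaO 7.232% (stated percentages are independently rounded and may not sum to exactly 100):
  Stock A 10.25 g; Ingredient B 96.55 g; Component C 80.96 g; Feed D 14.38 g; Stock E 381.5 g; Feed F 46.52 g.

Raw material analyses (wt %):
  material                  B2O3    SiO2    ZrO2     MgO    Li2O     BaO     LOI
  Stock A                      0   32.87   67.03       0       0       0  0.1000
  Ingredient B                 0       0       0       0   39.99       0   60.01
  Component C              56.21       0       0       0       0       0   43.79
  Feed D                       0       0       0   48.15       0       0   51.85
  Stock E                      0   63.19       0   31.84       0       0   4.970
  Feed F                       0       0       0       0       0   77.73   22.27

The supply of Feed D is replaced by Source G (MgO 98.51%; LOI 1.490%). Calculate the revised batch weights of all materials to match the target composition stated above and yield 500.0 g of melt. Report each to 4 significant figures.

Revised batch per 500.0 g melt:
  Stock A: 10.25 g
  Ingredient B: 96.55 g
  Component C: 80.96 g
  Source G: 7.029 g
  Stock E: 381.5 g
  Feed F: 46.52 g
Total batch = 622.8 g; LOI loss = 122.8 g

The whole derivation keeps full precision in all steps. Values along the way appear rounded to four significant digits alongside each step. Exactly one rounding goes into every reported figure — the derived quantities are recomputed in full precision (six oxide percentages, net glass mass, the totals, the yield, ignition loss) from the weighed amounts per 500.0 g of glass as quoted within the problem or answer text.
Oxide mass targets, per 500.0 g melt:
  B2O3: 9.101% × 500.0 = 45.50 g
  SiO2: 48.89% × 500.0 = 244.4 g
  ZrO2: 1.374% × 500.0 = 6.870 g
  MgO: 25.68% × 500.0 = 128.4 g
  Li2O: 7.722% × 500.0 = 38.61 g
  BaO: 7.232% × 500.0 = 36.16 g
Verifying the oxide balance with the batch weights as given, for the quoted basis mass (every target is met by its sum once rounding is allowed for):
  B2O3: 80.96·0.5621 = 45.51 g (target 45.50 g)
  SiO2: 10.25·0.3287 + 381.5·0.6319 = 244.4 g (target 244.4 g)
  ZrO2: 10.25·0.6703 = 6.871 g (target 6.870 g)
  MgO: 7.029·0.9851 + 381.5·0.3184 = 128.4 g (target 128.4 g)
  Li2O: 96.55·0.3999 = 38.61 g (target 38.61 g)
  BaO: 46.52·0.7773 = 36.16 g (target 36.16 g)
Auditing the glass mass value: total charge less LOI = 500.0 g (the targets, summed, come to 500.0 g; versus the stated basis of 500.0 g — any gap is answer rounding).
Total batch = Σ batch = 622.8 g; the LOI term Σ batch·LOI equals 122.8 g; as yield: glass ÷ batch → 80.28%.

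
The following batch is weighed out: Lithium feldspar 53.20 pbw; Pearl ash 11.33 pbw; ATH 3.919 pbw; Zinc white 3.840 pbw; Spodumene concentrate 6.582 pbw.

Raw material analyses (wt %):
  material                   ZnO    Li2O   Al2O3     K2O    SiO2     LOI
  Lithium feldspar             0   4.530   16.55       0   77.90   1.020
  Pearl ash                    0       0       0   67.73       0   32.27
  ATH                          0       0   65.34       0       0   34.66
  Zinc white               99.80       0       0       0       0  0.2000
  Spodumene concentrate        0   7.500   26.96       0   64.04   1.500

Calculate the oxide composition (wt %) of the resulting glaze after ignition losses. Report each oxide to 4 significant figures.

Each numeric step keeps full precision through every step — mid-chain values are printed rounded to four significant digits in the working — every reported value is rounded once only — derived quantities (the totals, five oxide percentages, ignition loss, yield, net glass mass) are computed from the weighed amounts for 73.21 pbw of glass at exact precision as written in either problem or answer.
Mass of each oxide from the mix:
  ZnO: 3.840·0.9980 = 3.832 pbw
  Li2O: 53.20·0.04530 + 6.582·0.07500 = 2.904 pbw
  Al2O3: 53.20·0.1655 + 3.919·0.6534 + 6.582·0.2696 = 13.14 pbw
  K2O: 11.33·0.6773 = 7.674 pbw
  SiO2: 53.20·0.7790 + 6.582·0.6404 = 45.66 pbw
LOI: 53.20·0.01020 + 11.33·0.3227 + 3.919·0.3466 + 3.840·0.002000 + 6.582·0.01500 = 5.664 pbw
The glass mass, total less LOI, = 78.87 − 5.664 = 73.21 pbw (matching Σ of the oxides)
percent share: oxide ÷ glass, ×100

Glass mass = 73.21 pbw (batch 78.87 − LOI 5.664).
Composition: ZnO 5.235%, Li2O 3.966%, Al2O3 17.95%, K2O 10.48%, SiO2 62.37%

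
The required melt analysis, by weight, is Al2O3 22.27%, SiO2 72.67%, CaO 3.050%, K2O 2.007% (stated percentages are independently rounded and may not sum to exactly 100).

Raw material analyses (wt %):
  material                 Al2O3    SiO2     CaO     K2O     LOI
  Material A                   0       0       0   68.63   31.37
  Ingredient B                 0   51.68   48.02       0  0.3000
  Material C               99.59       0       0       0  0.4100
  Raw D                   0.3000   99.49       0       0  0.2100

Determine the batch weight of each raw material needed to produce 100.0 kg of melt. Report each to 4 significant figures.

All internal work keeps exact precision in all steps — the intermediate values are printed (rounded to 4 significant figures) in the working — a single rounding yields each reported result — the derived quantities are recomputed from the batch weights for 100.0 kg of glass in full precision (the totals, LOI, net glass mass, the four compositions, yield), as quoted within the question or the answer.
The oxide mass targets at 100.0 kg melt:
  Al2O3: 22.27% × 100.0 = 22.27 kg
  SiO2: 72.67% × 100.0 = 72.67 kg
  CaO: 3.050% × 100.0 = 3.050 kg
  K2O: 2.007% × 100.0 = 2.007 kg
Verifying the oxide balance per the reported batch figures, under the basis named above (each sum matches its target mass modulo rounding of the values):
  Al2O3: 22.15·0.9959 + 69.74·0.003000 = 22.27 kg (target 22.27 kg)
  SiO2: 6.352·0.5168 + 69.74·0.9949 = 72.67 kg (target 72.67 kg)
  CaO: 6.352·0.4802 = 3.050 kg (target 3.050 kg)
  K2O: 2.924·0.6863 = 2.007 kg (target 2.007 kg)
Mass balance on the glass: batch Σ − ignition loss = 99.99 kg (the targets, summed, come to 100.0 kg; basis as stated: 100.0 kg — a pure rounding effect).
Batch grand total — Σ batch = 101.2 kg; ignition loss, Σ(batch × LOI) = 1.174 kg; glass ÷ batch gives a yield of 98.84%.

Batch per 100.0 kg melt:
  Material A: 2.924 kg
  Ingredient B: 6.352 kg
  Material C: 22.15 kg
  Raw D: 69.74 kg
Total batch = 101.2 kg; LOI loss = 1.174 kg; yield = 98.84%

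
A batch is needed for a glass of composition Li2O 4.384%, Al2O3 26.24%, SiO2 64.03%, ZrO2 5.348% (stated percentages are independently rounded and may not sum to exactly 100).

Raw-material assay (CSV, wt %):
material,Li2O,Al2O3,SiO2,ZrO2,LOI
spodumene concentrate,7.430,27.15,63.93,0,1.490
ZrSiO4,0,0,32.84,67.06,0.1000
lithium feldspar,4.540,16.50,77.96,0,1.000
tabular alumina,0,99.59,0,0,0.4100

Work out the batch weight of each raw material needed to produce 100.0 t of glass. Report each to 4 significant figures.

Batch per 100.0 t glass:
  spodumene concentrate: 21.79 t
  ZrSiO4: 7.975 t
  lithium feldspar: 60.90 t
  tabular alumina: 10.32 t
Total batch = 101.0 t; LOI loss = 0.9840 t; yield = 99.03%

Intermediates are shown, rounded to 4 significant digits, as written; all arithmetic keeps full float precision through the solve. Every reported value undergoes a single rounding; all derived quantities (ignition loss, glass mass, the totals, four oxide percentages, the yield) are recomputed from the batch weights per 100.0 t of glass at full float precision exactly as shown in either problem or answer.
The oxide mass targets at 100.0 t glass:
  Li2O: 4.384% × 100.0 = 4.384 t
  Al2O3: 26.24% × 100.0 = 26.24 t
  SiO2: 64.03% × 100.0 = 64.03 t
  ZrO2: 5.348% × 100.0 = 5.348 t
Balance tally, oxide-wise, given the weights on record, on the stated basis (sum by sum, the targets are met exact up to rounding of places):
  Li2O: 21.79·0.07430 + 60.90·0.04540 = 4.384 t (target 4.384 t)
  Al2O3: 21.79·0.2715 + 60.90·0.1650 + 10.32·0.9959 = 26.24 t (target 26.24 t)
  SiO2: 21.79·0.6393 + 7.975·0.3284 + 60.90·0.7796 = 64.03 t (target 64.03 t)
  ZrO2: 7.975·0.6706 = 5.348 t (target 5.348 t)
Auditing the glass mass value: the batch minus its LOI: 100.0 t (per-oxide target masses sum to 100.0 t; basis as stated: 100.0 t — gaps are rounding artifacts).
Whole-batch sum: Σ batch = 101.0 t; ignition loss, Σ(batch × LOI) = 0.9840 t; yield, glass over the total, = 99.03%.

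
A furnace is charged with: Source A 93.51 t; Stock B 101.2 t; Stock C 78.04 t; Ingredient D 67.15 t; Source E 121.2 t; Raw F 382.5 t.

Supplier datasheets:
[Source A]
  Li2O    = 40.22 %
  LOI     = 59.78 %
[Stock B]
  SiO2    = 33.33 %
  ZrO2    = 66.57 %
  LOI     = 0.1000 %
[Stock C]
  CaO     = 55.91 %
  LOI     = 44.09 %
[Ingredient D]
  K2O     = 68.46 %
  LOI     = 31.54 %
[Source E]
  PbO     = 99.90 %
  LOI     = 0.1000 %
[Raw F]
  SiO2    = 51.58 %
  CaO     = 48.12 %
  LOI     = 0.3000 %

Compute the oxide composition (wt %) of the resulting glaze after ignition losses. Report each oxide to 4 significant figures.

Glass mass = 730.7 t (batch 843.6 − LOI 112.9).
Composition: SiO2 31.61%, ZrO2 9.219%, Li2O 5.147%, K2O 6.291%, PbO 16.57%, CaO 31.16%

The intermediate values appear, rounded to four significant figures, between the steps. Every computation keeps full precision in all steps — every reported value undergoes a single rounding — the derived quantities are rebuilt from the batch weights per 730.7 t of glass at full float precision (net glass mass, yield, LOI, the six compositions, totals), as set out in problem or answer.
Oxide masses out of the charge:
  SiO2: 101.2·0.3333 + 382.5·0.5158 = 231.0 t
  ZrO2: 101.2·0.6657 = 67.37 t
  Li2O: 93.51·0.4022 = 37.61 t
  K2O: 67.15·0.6846 = 45.97 t
  PbO: 121.2·0.9990 = 121.1 t
  CaO: 78.04·0.5591 + 382.5·0.4812 = 227.7 t
LOI: 93.51·0.5978 + 101.2·0.001000 + 78.04·0.4409 + 67.15·0.3154 + 121.2·0.001000 + 382.5·0.003000 = 112.9 t
Resulting glass, batch − LOI: 843.6 − 112.9 = 730.7 t (the oxide masses sum to this)
wt % = oxide mass / glass mass × 100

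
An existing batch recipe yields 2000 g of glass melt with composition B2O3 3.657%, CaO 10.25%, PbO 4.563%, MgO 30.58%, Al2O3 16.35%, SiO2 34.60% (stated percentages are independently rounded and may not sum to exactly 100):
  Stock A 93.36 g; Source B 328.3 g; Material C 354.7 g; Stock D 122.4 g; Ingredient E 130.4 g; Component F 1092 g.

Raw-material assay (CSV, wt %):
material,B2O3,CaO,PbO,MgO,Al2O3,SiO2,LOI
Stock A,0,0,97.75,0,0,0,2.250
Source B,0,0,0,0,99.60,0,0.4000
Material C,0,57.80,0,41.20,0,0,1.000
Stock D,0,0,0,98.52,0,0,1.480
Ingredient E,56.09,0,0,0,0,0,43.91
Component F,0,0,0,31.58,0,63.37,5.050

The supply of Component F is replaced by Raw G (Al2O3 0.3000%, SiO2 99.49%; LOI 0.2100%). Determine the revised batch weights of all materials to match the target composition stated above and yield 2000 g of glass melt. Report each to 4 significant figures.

Revised batch per 2000 g glass melt:
  Stock A: 93.36 g
  Source B: 326.2 g
  Material C: 354.7 g
  Stock D: 472.5 g
  Ingredient E: 130.4 g
  Raw G: 695.5 g
Total batch = 2073 g; LOI loss = 72.66 g

All internal work carries full float precision in all steps. The intermediate values are displayed with 4-significant-figure rounding in the printout. A single rounding yields each reported result; the derived quantities are re-derived in exact precision (ignition loss, glass mass, yield, totals, the six compositions) from the batch weights at 2000 g of glass precisely as stated by the problem or the answer.
Target masses of each oxide per 2000 g glass melt:
  B2O3: 3.657% × 2000 = 73.14 g
  CaO: 10.25% × 2000 = 205.0 g
  PbO: 4.563% × 2000 = 91.26 g
  MgO: 30.58% × 2000 = 611.6 g
  Al2O3: 16.35% × 2000 = 327.0 g
  SiO2: 34.60% × 2000 = 692.0 g
Sums-versus-targets review given the weights on record, at the basis given (target by target, the sums agree once rounding is allowed for):
  B2O3: 130.4·0.5609 = 73.14 g (target 73.14 g)
  CaO: 354.7·0.5780 = 205.0 g (target 205.0 g)
  PbO: 93.36·0.9775 = 91.26 g (target 91.26 g)
  MgO: 354.7·0.4120 + 472.5·0.9852 = 611.6 g (target 611.6 g)
  Al2O3: 326.2·0.9960 + 695.5·0.003000 = 327.0 g (target 327.0 g)
  SiO2: 695.5·0.9949 = 692.0 g (target 692.0 g)
Glass-mass bookkeeping: net batch after ignition = 2000 g (the targets, summed, come to 2000 g; stated basis 2000 g — differing by rounding only).
Batch total: Σ batch = 2073 g; LOI loss = Σ batch·LOI = 72.66 g; the yield ratio, glass ÷ batch: 96.49%.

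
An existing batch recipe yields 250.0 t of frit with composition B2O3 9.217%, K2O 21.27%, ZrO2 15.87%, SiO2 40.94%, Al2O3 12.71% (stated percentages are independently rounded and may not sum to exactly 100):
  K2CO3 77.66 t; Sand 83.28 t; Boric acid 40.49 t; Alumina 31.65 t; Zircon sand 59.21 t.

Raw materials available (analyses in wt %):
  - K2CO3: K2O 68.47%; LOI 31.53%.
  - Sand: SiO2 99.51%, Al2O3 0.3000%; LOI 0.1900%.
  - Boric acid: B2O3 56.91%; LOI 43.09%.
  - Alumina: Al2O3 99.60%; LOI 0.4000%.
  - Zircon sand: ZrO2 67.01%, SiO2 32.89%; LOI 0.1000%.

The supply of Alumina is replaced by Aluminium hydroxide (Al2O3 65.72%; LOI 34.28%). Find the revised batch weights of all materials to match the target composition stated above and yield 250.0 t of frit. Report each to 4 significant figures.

The whole derivation carries full float precision through every step; in-progress results are shown, rounded to 4 significant figures, on the page; each reported number carries a single rounding — the derived quantities (yield, ignition loss, five oxide percentages, the totals, glass mass) are rebuilt in full float precision from the batch weights on 250.0 t of glass, precisely as stated by either problem or answer.
Target oxide masses per 250.0 t frit:
  B2O3: 9.217% × 250.0 = 23.04 t
  K2O: 21.27% × 250.0 = 53.18 t
  ZrO2: 15.87% × 250.0 = 39.67 t
  SiO2: 40.94% × 250.0 = 102.4 t
  Al2O3: 12.71% × 250.0 = 31.78 t
A balance pass over the oxides, given the weights on record, against the basis in use (summed amounts equal target values given rounding of the digits):
  B2O3: 40.49·0.5691 = 23.04 t (target 23.04 t)
  K2O: 77.66·0.6847 = 53.17 t (target 53.18 t)
  ZrO2: 59.21·0.6701 = 39.68 t (target 39.67 t)
  SiO2: 83.28·0.9951 + 59.21·0.3289 = 102.3 t (target 102.4 t)
  Al2O3: 83.28·0.003000 + 47.97·0.6572 = 31.78 t (target 31.78 t)
Glass-mass closure: total charge less LOI = 250.0 t (summing oxide targets gives 250.0 t; against the stated basis, 250.0 t — deltas are rounding alone).
Batch total: Σ batch = 308.6 t; ignition loss, Σ(batch × LOI) = 58.59 t; yield = glass ÷ total batch = 81.01%.

Revised batch per 250.0 t frit:
  K2CO3: 77.66 t
  Sand: 83.28 t
  Boric acid: 40.49 t
  Aluminium hydroxide: 47.97 t
  Zircon sand: 59.21 t
Total batch = 308.6 t; LOI loss = 58.59 t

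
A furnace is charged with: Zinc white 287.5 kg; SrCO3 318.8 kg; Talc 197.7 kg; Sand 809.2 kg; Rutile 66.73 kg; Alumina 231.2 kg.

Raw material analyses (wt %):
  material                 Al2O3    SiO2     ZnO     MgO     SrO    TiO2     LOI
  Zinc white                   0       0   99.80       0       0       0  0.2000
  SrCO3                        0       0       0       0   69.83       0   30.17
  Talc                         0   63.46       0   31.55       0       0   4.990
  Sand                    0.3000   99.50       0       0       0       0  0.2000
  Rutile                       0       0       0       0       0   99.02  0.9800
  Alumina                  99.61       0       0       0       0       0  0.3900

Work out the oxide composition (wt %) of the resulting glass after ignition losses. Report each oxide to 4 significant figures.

The working math keeps full float precision from first step to last; rounding to 4 significant digits applies to every mid-chain value as shown. Each reported figure takes just one rounding. Derived quantities (six oxide percentages, net glass mass, the totals, ignition loss, the yield) are re-derived at full float precision from the batch weights per 1801 kg of glass, as given in either problem or answer.
Delivered oxide masses:
  Al2O3: 809.2·0.003000 + 231.2·0.9961 = 232.7 kg
  SiO2: 197.7·0.6346 + 809.2·0.9950 = 930.6 kg
  ZnO: 287.5·0.9980 = 286.9 kg
  MgO: 197.7·0.3155 = 62.37 kg
  SrO: 318.8·0.6983 = 222.6 kg
  TiO2: 66.73·0.9902 = 66.08 kg
LOI: 287.5·0.002000 + 318.8·0.3017 + 197.7·0.04990 + 809.2·0.002000 + 66.73·0.009800 + 231.2·0.003900 = 109.8 kg
Glass = total batch minus LOI = 1911 − 109.8 = 1801 kg (matching Σ of the oxides)
each oxide over glass, ×100, is wt %

Glass mass = 1801 kg (batch 1911 − LOI 109.8).
Composition: Al2O3 12.92%, SiO2 51.66%, ZnO 15.93%, MgO 3.463%, SrO 12.36%, TiO2 3.668%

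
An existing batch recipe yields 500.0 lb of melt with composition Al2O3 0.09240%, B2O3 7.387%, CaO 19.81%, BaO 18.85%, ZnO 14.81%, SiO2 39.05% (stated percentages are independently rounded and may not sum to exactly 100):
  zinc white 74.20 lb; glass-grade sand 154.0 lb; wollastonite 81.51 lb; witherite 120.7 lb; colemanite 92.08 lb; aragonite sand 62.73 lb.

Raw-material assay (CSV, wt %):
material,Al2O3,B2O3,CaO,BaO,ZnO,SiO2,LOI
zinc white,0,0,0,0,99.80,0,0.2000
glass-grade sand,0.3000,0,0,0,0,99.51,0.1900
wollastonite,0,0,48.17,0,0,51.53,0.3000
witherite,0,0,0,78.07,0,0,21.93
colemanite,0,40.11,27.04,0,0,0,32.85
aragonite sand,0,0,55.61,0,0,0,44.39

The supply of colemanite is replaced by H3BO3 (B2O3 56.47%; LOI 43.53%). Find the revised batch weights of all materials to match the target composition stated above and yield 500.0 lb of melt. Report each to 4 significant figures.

Revised batch per 500.0 lb melt:
  zinc white: 74.20 lb
  glass-grade sand: 154.0 lb
  wollastonite: 81.51 lb
  witherite: 120.7 lb
  H3BO3: 65.41 lb
  aragonite sand: 107.5 lb
Total batch = 603.3 lb; LOI loss = 103.3 lb

The intermediate values are rounded off to 4 significant figures when displayed; every computation runs at exact precision throughout — a single rounding yields each reported number; all derived quantities are rebuilt from the weighed amounts on 500.0 lb of glass in full float precision (the yield, net glass mass, six oxide percentages, LOI, totals), exactly as shown in the problem or the answer.
Target oxide masses per 500.0 lb melt:
  Al2O3: 0.09240% × 500.0 = 0.4620 lb
  B2O3: 7.387% × 500.0 = 36.94 lb
  CaO: 19.81% × 500.0 = 99.05 lb
  BaO: 18.85% × 500.0 = 94.25 lb
  ZnO: 14.81% × 500.0 = 74.05 lb
  SiO2: 39.05% × 500.0 = 195.2 lb
Sums-versus-targets review working from each reported weight, for the quoted basis mass (sums match the target masses once rounding is allowed for):
  Al2O3: 154.0·0.003000 = 0.4620 lb (target 0.4620 lb)
  B2O3: 65.41·0.5647 = 36.94 lb (target 36.94 lb)
  CaO: 81.51·0.4817 + 107.5·0.5561 = 99.04 lb (target 99.05 lb)
  BaO: 120.7·0.7807 = 94.23 lb (target 94.25 lb)
  ZnO: 74.20·0.9980 = 74.05 lb (target 74.05 lb)
  SiO2: 154.0·0.9951 + 81.51·0.5153 = 195.2 lb (target 195.2 lb)
Glass-mass sanity pass: batch total minus LOI = 500.0 lb (summing oxide targets gives 500.0 lb; the stated basis being 500.0 lb — gaps are rounding artifacts).
Adding the batch up: Σ batch = 603.3 lb; loss to ignition Σ batch·LOI = 103.3 lb; yield = glass ÷ total batch = 82.87%.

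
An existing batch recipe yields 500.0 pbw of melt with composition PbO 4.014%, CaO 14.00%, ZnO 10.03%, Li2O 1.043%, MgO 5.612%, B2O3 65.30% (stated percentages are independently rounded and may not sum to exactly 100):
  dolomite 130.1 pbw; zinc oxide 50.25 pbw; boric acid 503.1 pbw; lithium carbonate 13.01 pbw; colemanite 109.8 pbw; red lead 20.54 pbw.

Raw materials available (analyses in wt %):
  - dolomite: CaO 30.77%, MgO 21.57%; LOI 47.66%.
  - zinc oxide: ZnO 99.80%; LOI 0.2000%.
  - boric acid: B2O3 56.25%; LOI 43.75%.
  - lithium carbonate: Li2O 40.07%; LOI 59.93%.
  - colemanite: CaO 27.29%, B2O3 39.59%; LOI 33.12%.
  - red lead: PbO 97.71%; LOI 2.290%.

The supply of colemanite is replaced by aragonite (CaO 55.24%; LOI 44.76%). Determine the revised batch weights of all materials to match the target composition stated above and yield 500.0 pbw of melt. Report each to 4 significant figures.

Working values are displayed rounded to 4 significant digits at each printed step — all arithmetic runs at exact precision in all steps. Every reported figure includes exactly one rounding — derived quantities, including the yield, net glass mass, six oxide percentages, LOI, the totals, are recomputed from the batch weights at 500.0 pbw of glass at full float precision, as quoted within the question or the answer.
Target masses of each oxide per 500.0 pbw melt:
  PbO: 4.014% × 500.0 = 20.07 pbw
  CaO: 14.00% × 500.0 = 70.00 pbw
  ZnO: 10.03% × 500.0 = 50.15 pbw
  Li2O: 1.043% × 500.0 = 5.215 pbw
  MgO: 5.612% × 500.0 = 28.06 pbw
  B2O3: 65.30% × 500.0 = 326.5 pbw
Checking each oxide sum given the weights on record, per the basis as stated (delivered sums recover each target up to rounding of the answer):
  PbO: 20.54·0.9771 = 20.07 pbw (target 20.07 pbw)
  CaO: 130.1·0.3077 + 54.26·0.5524 = 70.00 pbw (target 70.00 pbw)
  ZnO: 50.25·0.9980 = 50.15 pbw (target 50.15 pbw)
  Li2O: 13.01·0.4007 = 5.213 pbw (target 5.215 pbw)
  MgO: 130.1·0.2157 = 28.06 pbw (target 28.06 pbw)
  B2O3: 580.4·0.5625 = 326.5 pbw (target 326.5 pbw)
Glass mass check: the batch minus its LOI: 500.0 pbw (targets for the oxides total 500.0 pbw; with the basis standing at 500.0 pbw — a pure rounding effect).
Batch grand total — Σ batch = 848.6 pbw; the LOI term Σ batch·LOI equals 348.6 pbw; yield: glass divided by total = 58.92%.

Revised batch per 500.0 pbw melt:
  dolomite: 130.1 pbw
  zinc oxide: 50.25 pbw
  boric acid: 580.4 pbw
  lithium carbonate: 13.01 pbw
  aragonite: 54.26 pbw
  red lead: 20.54 pbw
Total batch = 848.6 pbw; LOI loss = 348.6 pbw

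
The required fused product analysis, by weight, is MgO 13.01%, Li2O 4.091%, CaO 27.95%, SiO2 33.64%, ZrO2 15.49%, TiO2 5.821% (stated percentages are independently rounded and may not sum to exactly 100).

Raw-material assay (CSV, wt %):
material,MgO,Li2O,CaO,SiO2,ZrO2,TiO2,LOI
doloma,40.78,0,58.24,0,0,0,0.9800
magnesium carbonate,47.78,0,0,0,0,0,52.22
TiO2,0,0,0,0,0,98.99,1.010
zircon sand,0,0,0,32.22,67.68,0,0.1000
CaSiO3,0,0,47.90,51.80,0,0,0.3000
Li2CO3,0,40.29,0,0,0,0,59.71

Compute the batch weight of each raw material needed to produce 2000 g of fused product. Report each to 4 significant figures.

Mid-chain values appear rounded to 4 significant figures at each printed step. All arithmetic maintains full float precision at each step; exactly one rounding lands on every reported figure — derived quantities, which include ignition loss, glass mass, the yield, the six compositions, totals, are carried in full precision, as written in problem or answer, using the weight values on 2000 g of glass.
Per-oxide target masses for 2000 g fused product:
  MgO: 13.01% × 2000 = 260.2 g
  Li2O: 4.091% × 2000 = 81.82 g
  CaO: 27.95% × 2000 = 559.0 g
  SiO2: 33.64% × 2000 = 672.8 g
  ZrO2: 15.49% × 2000 = 309.8 g
  TiO2: 5.821% × 2000 = 116.4 g
Verifying the oxide balance applying the batch weights above, at the basis given (summed amounts equal target values up to rounding of the answer):
  MgO: 125.7·0.4078 + 437.3·0.4778 = 260.2 g (target 260.2 g)
  Li2O: 203.1·0.4029 = 81.83 g (target 81.82 g)
  CaO: 125.7·0.5824 + 1014·0.4790 = 558.9 g (target 559.0 g)
  SiO2: 457.7·0.3222 + 1014·0.5180 = 672.7 g (target 672.8 g)
  ZrO2: 457.7·0.6768 = 309.8 g (target 309.8 g)
  TiO2: 117.6·0.9899 = 116.4 g (target 116.4 g)
Glass-mass sanity pass: the batch minus its LOI: 2000 g (oxide target masses add up to 2000 g; against the stated basis, 2000 g — rounding explains the deltas).
Summing the batch: Σ batch = 2355 g; LOI loss = Σ batch·LOI = 355.5 g; yield: glass divided by total = 84.90%.

Batch per 2000 g fused product:
  doloma: 125.7 g
  magnesium carbonate: 437.3 g
  TiO2: 117.6 g
  zircon sand: 457.7 g
  CaSiO3: 1014 g
  Li2CO3: 203.1 g
Total batch = 2355 g; LOI loss = 355.5 g; yield = 84.90%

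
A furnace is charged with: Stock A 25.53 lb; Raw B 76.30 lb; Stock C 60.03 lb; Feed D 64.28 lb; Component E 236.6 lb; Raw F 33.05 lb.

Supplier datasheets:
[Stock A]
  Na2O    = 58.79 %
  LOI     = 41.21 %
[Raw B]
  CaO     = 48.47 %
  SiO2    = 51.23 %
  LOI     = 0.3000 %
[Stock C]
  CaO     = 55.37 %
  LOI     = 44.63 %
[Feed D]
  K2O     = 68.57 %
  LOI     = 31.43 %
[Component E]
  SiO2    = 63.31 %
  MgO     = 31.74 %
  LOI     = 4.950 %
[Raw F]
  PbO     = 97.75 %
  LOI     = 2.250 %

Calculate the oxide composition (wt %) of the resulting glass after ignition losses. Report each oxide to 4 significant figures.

Glass mass = 425.6 lb (batch 495.8 − LOI 70.20).
Composition: Na2O 3.527%, CaO 16.50%, SiO2 44.38%, MgO 17.65%, PbO 7.591%, K2O 10.36%

The working math holds full precision throughout. The intermediate values are displayed (rounded to four significant digits) as written — each reported result is rounded a single time. The derived quantities (ignition loss, glass mass, totals, the six compositions, the yield) are computed using the weight values per 425.6 lb of glass in full float precision exactly as printed in the problem or answer text.
Oxide-by-oxide delivered mass:
  Na2O: 25.53·0.5879 = 15.01 lb
  CaO: 76.30·0.4847 + 60.03·0.5537 = 70.22 lb
  SiO2: 76.30·0.5123 + 236.6·0.6331 = 188.9 lb
  MgO: 236.6·0.3174 = 75.10 lb
  PbO: 33.05·0.9775 = 32.31 lb
  K2O: 64.28·0.6857 = 44.08 lb
LOI: 25.53·0.4121 + 76.30·0.003000 + 60.03·0.4463 + 64.28·0.3143 + 236.6·0.04950 + 33.05·0.02250 = 70.20 lb
Resulting glass, batch − LOI: 495.8 − 70.20 = 425.6 lb (the oxide masses sum to this)
percent share: oxide ÷ glass, ×100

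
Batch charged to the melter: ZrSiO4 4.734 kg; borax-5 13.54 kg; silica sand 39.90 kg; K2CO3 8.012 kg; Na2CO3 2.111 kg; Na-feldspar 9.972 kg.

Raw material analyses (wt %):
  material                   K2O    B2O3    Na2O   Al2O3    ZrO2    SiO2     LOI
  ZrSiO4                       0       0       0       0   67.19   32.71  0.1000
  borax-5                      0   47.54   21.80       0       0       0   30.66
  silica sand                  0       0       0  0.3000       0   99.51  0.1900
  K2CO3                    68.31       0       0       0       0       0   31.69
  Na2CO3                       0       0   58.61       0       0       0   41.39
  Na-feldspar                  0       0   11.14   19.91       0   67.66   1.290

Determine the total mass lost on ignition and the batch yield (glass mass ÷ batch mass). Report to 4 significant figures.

Exact precision is held at all times. In-progress results are printed rounded to four significant digits on the page. Every reported value receives exactly one rounding — all derived quantities are recomputed from the batch weights for 70.50 kg of glass at full precision (net glass mass, totals, yield, ignition loss, six oxide percentages), as given in the problem or the answer.
Ignition loss by material:
  ZrSiO4: 4.734 × 0.001000 = 0.004734 kg
  borax-5: 13.54 × 0.3066 = 4.151 kg
  silica sand: 39.90 × 0.001900 = 0.07581 kg
  K2CO3: 8.012 × 0.3169 = 2.539 kg
  Na2CO3: 2.111 × 0.4139 = 0.8737 kg
  Na-feldspar: 9.972 × 0.01290 = 0.1286 kg
Total LOI = 7.773 kg
Glass = batch − LOI = 78.27 − 7.773 = 70.50 kg

LOI loss = 7.773 kg; glass = 70.50 kg; yield = 90.07%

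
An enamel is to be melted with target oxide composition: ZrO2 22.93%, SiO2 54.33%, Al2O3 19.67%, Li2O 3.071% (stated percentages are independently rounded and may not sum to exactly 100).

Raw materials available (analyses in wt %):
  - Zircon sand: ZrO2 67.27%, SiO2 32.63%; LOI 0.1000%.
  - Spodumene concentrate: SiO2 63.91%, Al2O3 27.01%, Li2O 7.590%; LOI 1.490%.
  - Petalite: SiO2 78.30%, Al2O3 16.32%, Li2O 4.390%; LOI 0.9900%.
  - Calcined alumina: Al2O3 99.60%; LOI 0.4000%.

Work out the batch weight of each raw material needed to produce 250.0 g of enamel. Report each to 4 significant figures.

All arithmetic maintains exact precision in all steps; working values are printed, rounded to 4 significant figures, at each printed step — each reported figure is rounded exactly once — all derived quantities are re-derived at full float precision (yield, the totals, net glass mass, four oxide percentages, ignition loss) from the weighed amounts for 250.0 g of glass, as written in question or answer.
Oxide-by-oxide targets in 250.0 g enamel:
  ZrO2: 22.93% × 250.0 = 57.32 g
  SiO2: 54.33% × 250.0 = 135.8 g
  Al2O3: 19.67% × 250.0 = 49.18 g
  Li2O: 3.071% × 250.0 = 7.678 g
Checking each oxide sum from the weights as reported, under the basis named above (each sum matches its target mass within answer rounding):
  ZrO2: 85.22·0.6727 = 57.33 g (target 57.32 g)
  SiO2: 85.22·0.3263 + 40.46·0.6391 + 104.9·0.7830 = 135.8 g (target 135.8 g)
  Al2O3: 40.46·0.2701 + 104.9·0.1632 + 21.21·0.9960 = 49.17 g (target 49.18 g)
  Li2O: 40.46·0.07590 + 104.9·0.04390 = 7.676 g (target 7.678 g)
Glass mass check: total batch − LOI = 250.0 g (per-oxide target masses sum to 250.0 g; stated basis 250.0 g — any gap is answer rounding).
Whole-batch sum: Σ batch = 251.8 g; LOI removed, Σ of batch·LOI: 1.811 g; yield, glass over the total, = 99.28%.

Batch per 250.0 g enamel:
  Zircon sand: 85.22 g
  Spodumene concentrate: 40.46 g
  Petalite: 104.9 g
  Calcined alumina: 21.21 g
Total batch = 251.8 g; LOI loss = 1.811 g; yield = 99.28%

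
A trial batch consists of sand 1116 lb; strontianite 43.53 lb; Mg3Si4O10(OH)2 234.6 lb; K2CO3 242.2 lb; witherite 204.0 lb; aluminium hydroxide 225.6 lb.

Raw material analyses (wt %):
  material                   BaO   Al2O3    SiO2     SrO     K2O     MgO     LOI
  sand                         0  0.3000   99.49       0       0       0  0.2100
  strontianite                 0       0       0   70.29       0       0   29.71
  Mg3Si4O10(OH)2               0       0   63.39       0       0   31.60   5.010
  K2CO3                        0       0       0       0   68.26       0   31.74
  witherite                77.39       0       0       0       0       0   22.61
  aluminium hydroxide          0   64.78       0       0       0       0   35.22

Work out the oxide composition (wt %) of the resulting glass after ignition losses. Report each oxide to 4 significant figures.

Glass mass = 1836 lb (batch 2066 − LOI 229.5).
Composition: BaO 8.597%, Al2O3 8.140%, SiO2 68.56%, SrO 1.666%, K2O 9.002%, MgO 4.037%

Working values are rounded to 4 significant figures when displayed — full float precision is held through every step — each reported number is rounded exactly once — all derived quantities are re-derived at full float precision (six oxide percentages, the yield, the totals, LOI, net glass mass) using the weight values at 1836 lb of glass, as given in problem or answer.
Oxide-by-oxide delivered mass:
  BaO: 204.0·0.7739 = 157.9 lb
  Al2O3: 1116·0.003000 + 225.6·0.6478 = 149.5 lb
  SiO2: 1116·0.9949 + 234.6·0.6339 = 1259 lb
  SrO: 43.53·0.7029 = 30.60 lb
  K2O: 242.2·0.6826 = 165.3 lb
  MgO: 234.6·0.3160 = 74.13 lb
LOI: 1116·0.002100 + 43.53·0.2971 + 234.6·0.05010 + 242.2·0.3174 + 204.0·0.2261 + 225.6·0.3522 = 229.5 lb
batch − LOI leaves glass = 2066 − 229.5 = 1836 lb (the oxide masses sum to this)
each wt % is 100 × oxide ÷ glass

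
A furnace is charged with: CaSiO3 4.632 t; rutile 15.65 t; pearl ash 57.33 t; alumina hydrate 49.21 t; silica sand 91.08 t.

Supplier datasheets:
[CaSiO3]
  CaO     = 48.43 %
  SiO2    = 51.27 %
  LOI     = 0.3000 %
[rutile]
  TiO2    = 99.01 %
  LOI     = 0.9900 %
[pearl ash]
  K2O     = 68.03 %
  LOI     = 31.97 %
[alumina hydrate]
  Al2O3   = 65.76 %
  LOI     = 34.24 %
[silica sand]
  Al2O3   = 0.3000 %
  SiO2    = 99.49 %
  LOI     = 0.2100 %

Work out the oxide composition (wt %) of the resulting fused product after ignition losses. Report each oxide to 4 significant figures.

Glass mass = 182.4 t (batch 217.9 − LOI 35.54).
Composition: Al2O3 17.89%, CaO 1.230%, SiO2 50.99%, TiO2 8.497%, K2O 21.39%

Intermediates are displayed, rounded to four significant figures, as written; all internal work holds full precision in every operation — exactly one rounding goes into each reported figure; the derived quantities, including the five compositions, net glass mass, totals, LOI, yield, are re-derived starting from the weights at 182.4 t of glass at full precision as given in the question or the answer.
Mass of each oxide from the mix:
  Al2O3: 49.21·0.6576 + 91.08·0.003000 = 32.63 t
  CaO: 4.632·0.4843 = 2.243 t
  SiO2: 4.632·0.5127 + 91.08·0.9949 = 92.99 t
  TiO2: 15.65·0.9901 = 15.50 t
  K2O: 57.33·0.6803 = 39.00 t
LOI: 4.632·0.003000 + 15.65·0.009900 + 57.33·0.3197 + 49.21·0.3424 + 91.08·0.002100 = 35.54 t
Glass mass = batch − LOI = 217.9 − 35.54 = 182.4 t (consistent with Σ oxide mass)
percent share: oxide ÷ glass, ×100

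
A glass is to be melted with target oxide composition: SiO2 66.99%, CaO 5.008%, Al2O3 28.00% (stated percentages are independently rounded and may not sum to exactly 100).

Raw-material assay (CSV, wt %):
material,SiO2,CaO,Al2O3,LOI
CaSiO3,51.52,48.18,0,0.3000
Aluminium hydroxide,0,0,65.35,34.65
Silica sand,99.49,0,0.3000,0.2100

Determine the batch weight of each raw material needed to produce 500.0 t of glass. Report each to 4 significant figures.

Batch per 500.0 t glass:
  CaSiO3: 51.97 t
  Aluminium hydroxide: 212.8 t
  Silica sand: 309.8 t
Total batch = 574.6 t; LOI loss = 74.54 t; yield = 87.03%

Working values are displayed with 4-significant-digit rounding alongside each step — the whole derivation runs at exact precision at every stage — every reported number takes just one rounding — derived quantities, including LOI, three oxide percentages, net glass mass, the totals, yield, are computed using the weight values per 500.0 t of glass in exact precision as they appear in the question or the answer.
Oxide mass targets, per 500.0 t glass:
  SiO2: 66.99% × 500.0 = 335.0 t
  CaO: 5.008% × 500.0 = 25.04 t
  Al2O3: 28.00% × 500.0 = 140.0 t
Verifying the oxide balance with the batch weights as given, relative to the basis at hand (oxide sums agree with the targets up to rounding of the answer):
  SiO2: 51.97·0.5152 + 309.8·0.9949 = 335.0 t (target 335.0 t)
  CaO: 51.97·0.4818 = 25.04 t (target 25.04 t)
  Al2O3: 212.8·0.6535 + 309.8·0.003000 = 140.0 t (target 140.0 t)
Glass-mass sanity pass: total charge less LOI = 500.0 t (targets for the oxides total 500.0 t; the stated basis being 500.0 t — deltas are rounding alone).
Batch grand total — Σ batch = 574.6 t; LOI loss = Σ batch·LOI = 74.54 t; yield = glass ÷ total batch = 87.03%.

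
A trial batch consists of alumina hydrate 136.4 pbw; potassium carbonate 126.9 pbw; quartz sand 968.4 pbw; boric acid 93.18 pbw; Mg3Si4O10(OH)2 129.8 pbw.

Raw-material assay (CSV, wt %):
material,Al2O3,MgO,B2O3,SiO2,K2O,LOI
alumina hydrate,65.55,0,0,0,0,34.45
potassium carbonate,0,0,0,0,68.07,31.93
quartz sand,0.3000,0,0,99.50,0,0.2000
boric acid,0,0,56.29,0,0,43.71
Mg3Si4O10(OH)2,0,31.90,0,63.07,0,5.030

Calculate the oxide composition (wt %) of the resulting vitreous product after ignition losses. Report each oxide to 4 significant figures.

Glass mass = 1318 pbw (batch 1455 − LOI 136.7).
Composition: Al2O3 7.004%, MgO 3.142%, B2O3 3.980%, SiO2 79.32%, K2O 6.554%

The working math maintains full precision through the solve — working values appear, rounded to 4 significant digits, between the steps; every reported number is rounded only once — derived quantities are re-derived in exact precision (the totals, LOI, net glass mass, the yield, the five compositions) using the weight values per 1318 pbw of glass as given in either problem or answer.
Per-oxide mass from batch:
  Al2O3: 136.4·0.6555 + 968.4·0.003000 = 92.32 pbw
  MgO: 129.8·0.3190 = 41.41 pbw
  B2O3: 93.18·0.5629 = 52.45 pbw
  SiO2: 968.4·0.9950 + 129.8·0.6307 = 1045 pbw
  K2O: 126.9·0.6807 = 86.38 pbw
LOI: 136.4·0.3445 + 126.9·0.3193 + 968.4·0.002000 + 93.18·0.4371 + 129.8·0.05030 = 136.7 pbw
Resulting glass, batch − LOI: 1455 − 136.7 = 1318 pbw (= Σ oxide masses)
oxide / glass × 100 gives the wt %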